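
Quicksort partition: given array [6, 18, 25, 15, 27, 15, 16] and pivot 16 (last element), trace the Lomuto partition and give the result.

Lomuto partition with pivot = 16:

Initial array: [6, 18, 25, 15, 27, 15, 16]

arr[0]=6 <= 16: swap with position 0, array becomes [6, 18, 25, 15, 27, 15, 16]
arr[1]=18 > 16: no swap
arr[2]=25 > 16: no swap
arr[3]=15 <= 16: swap with position 1, array becomes [6, 15, 25, 18, 27, 15, 16]
arr[4]=27 > 16: no swap
arr[5]=15 <= 16: swap with position 2, array becomes [6, 15, 15, 18, 27, 25, 16]

Place pivot at position 3: [6, 15, 15, 16, 27, 25, 18]
Pivot position: 3

After partitioning with pivot 16, the array becomes [6, 15, 15, 16, 27, 25, 18]. The pivot is placed at index 3. All elements to the left of the pivot are <= 16, and all elements to the right are > 16.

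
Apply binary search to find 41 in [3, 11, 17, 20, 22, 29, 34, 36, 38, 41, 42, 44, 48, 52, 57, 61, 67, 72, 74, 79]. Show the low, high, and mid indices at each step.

Binary search for 41 in [3, 11, 17, 20, 22, 29, 34, 36, 38, 41, 42, 44, 48, 52, 57, 61, 67, 72, 74, 79]:

lo=0, hi=19, mid=9, arr[mid]=41 -> Found target at index 9!

Binary search finds 41 at index 9 after 1 comparisons. The search repeatedly halves the search space by comparing with the middle element.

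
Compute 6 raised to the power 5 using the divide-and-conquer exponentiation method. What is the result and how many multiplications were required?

Computing 6^5 by squaring (build up from 6^1; each line after the first costs one multiplication):

6^1 = 6
6^2 = (6^1)^2 = 6^2 = 36
6^4 = (6^2)^2 = 36^2 = 1296
6^5 = 6 * 6^4 = 6 * 1296 = 7776

Result: 7776
Multiplications needed: 3 (3 lines after 6^1)

6^5 = 7776. Using exponentiation by squaring, this requires 3 multiplications. The key idea: if the exponent is even, square the half-power; if odd, multiply by the base once.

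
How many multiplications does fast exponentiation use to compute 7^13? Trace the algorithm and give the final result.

Computing 7^13 by squaring (build up from 7^1; each line after the first costs one multiplication):

7^1 = 7
7^2 = (7^1)^2 = 7^2 = 49
7^3 = 7 * 7^2 = 7 * 49 = 343
7^6 = (7^3)^2 = 343^2 = 117649
7^12 = (7^6)^2 = 117649^2 = 13841287201
7^13 = 7 * 7^12 = 7 * 13841287201 = 96889010407

Result: 96889010407
Multiplications needed: 5 (5 lines after 7^1)

7^13 = 96889010407. Using exponentiation by squaring, this requires 5 multiplications. The key idea: if the exponent is even, square the half-power; if odd, multiply by the base once.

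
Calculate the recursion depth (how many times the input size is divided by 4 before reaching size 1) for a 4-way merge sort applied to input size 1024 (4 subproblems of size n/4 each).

For divide and conquer with division factor 4:

Problem sizes at each level:
Level 0: 1024
Level 1: 256
Level 2: 64
Level 3: 16
Level 4: 4
Level 5: 1

The root is level 0 and the size-1 base case is level 5 (the tree spans levels 0 through 5, i.e. 6 levels counting the root), so the depth is the number of divisions: log_4(1024) = 5

The recursion tree depth is log_4(1024) = 5. At each level, the problem size is divided by 4, so it takes 5 divisions to reduce to a base case of size 1. The algorithm makes 4 recursive calls at each level.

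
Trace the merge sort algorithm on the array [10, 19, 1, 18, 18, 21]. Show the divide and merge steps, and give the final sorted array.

Merge sort trace:

Split: [10, 19, 1, 18, 18, 21] -> [10, 19, 1] and [18, 18, 21]
  Split: [10, 19, 1] -> [10] and [19, 1]
    Split: [19, 1] -> [19] and [1]
    Merge: [19] + [1] -> [1, 19]
  Merge: [10] + [1, 19] -> [1, 10, 19]
  Split: [18, 18, 21] -> [18] and [18, 21]
    Split: [18, 21] -> [18] and [21]
    Merge: [18] + [21] -> [18, 21]
  Merge: [18] + [18, 21] -> [18, 18, 21]
Merge: [1, 10, 19] + [18, 18, 21] -> [1, 10, 18, 18, 19, 21]

Final sorted array: [1, 10, 18, 18, 19, 21]

The merge sort proceeds by recursively splitting the array and merging sorted halves.
After all merges, the sorted array is [1, 10, 18, 18, 19, 21].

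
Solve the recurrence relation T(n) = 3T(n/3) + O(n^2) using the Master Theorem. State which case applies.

Master Theorem for T(n) = 3T(n/3) + O(n^2):

a = 3, b = 3, c = 2
log_b(a) = log_3(3) = 1.0000

Case 3: c = 2 > log_3(3) = 1.0000
T(n) = O(n^2) = O(n^2)

For T(n) = 3T(n/3) + O(n^2): log_3(3) = 1.0000. This is Case 3 of the Master Theorem (c > log_b(a), work dominated by root), giving O(n^2).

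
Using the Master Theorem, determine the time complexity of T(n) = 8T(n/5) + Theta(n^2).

Master Theorem for T(n) = 8T(n/5) + O(n^2):

a = 8, b = 5, c = 2
log_b(a) = log_5(8) = 1.2920

Case 3: c = 2 > log_5(8) = 1.2920
T(n) = O(n^2) = O(n^2)

For T(n) = 8T(n/5) + O(n^2): log_5(8) = 1.2920. This is Case 3 of the Master Theorem (c > log_b(a), work dominated by root), giving O(n^2).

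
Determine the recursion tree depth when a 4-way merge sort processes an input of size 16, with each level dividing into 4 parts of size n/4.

For divide and conquer with division factor 4:

Problem sizes at each level:
Level 0: 16
Level 1: 4
Level 2: 1

The root is level 0 and the size-1 base case is level 2 (the tree spans levels 0 through 2, i.e. 3 levels counting the root), so the depth is the number of divisions: log_4(16) = 2

The recursion tree depth is log_4(16) = 2. At each level, the problem size is divided by 4, so it takes 2 divisions to reduce to a base case of size 1. The algorithm makes 4 recursive calls at each level.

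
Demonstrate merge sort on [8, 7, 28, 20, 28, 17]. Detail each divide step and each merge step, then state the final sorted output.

Merge sort trace:

Split: [8, 7, 28, 20, 28, 17] -> [8, 7, 28] and [20, 28, 17]
  Split: [8, 7, 28] -> [8] and [7, 28]
    Split: [7, 28] -> [7] and [28]
    Merge: [7] + [28] -> [7, 28]
  Merge: [8] + [7, 28] -> [7, 8, 28]
  Split: [20, 28, 17] -> [20] and [28, 17]
    Split: [28, 17] -> [28] and [17]
    Merge: [28] + [17] -> [17, 28]
  Merge: [20] + [17, 28] -> [17, 20, 28]
Merge: [7, 8, 28] + [17, 20, 28] -> [7, 8, 17, 20, 28, 28]

Final sorted array: [7, 8, 17, 20, 28, 28]

The merge sort proceeds by recursively splitting the array and merging sorted halves.
After all merges, the sorted array is [7, 8, 17, 20, 28, 28].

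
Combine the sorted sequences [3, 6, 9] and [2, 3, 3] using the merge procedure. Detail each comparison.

Merging process:

Compare 3 vs 2: take 2 from right. Merged: [2]
Compare 3 vs 3: take 3 from left. Merged: [2, 3]
Compare 6 vs 3: take 3 from right. Merged: [2, 3, 3]
Compare 6 vs 3: take 3 from right. Merged: [2, 3, 3, 3]
Append remaining from left: [6, 9]. Merged: [2, 3, 3, 3, 6, 9]

Final merged array: [2, 3, 3, 3, 6, 9]
Total comparisons: 4

The merged array is [2, 3, 3, 3, 6, 9], requiring 4 comparisons. The merge step runs in O(n) time where n is the total number of elements.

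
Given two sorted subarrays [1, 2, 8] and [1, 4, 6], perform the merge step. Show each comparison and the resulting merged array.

Merging process:

Compare 1 vs 1: take 1 from left. Merged: [1]
Compare 2 vs 1: take 1 from right. Merged: [1, 1]
Compare 2 vs 4: take 2 from left. Merged: [1, 1, 2]
Compare 8 vs 4: take 4 from right. Merged: [1, 1, 2, 4]
Compare 8 vs 6: take 6 from right. Merged: [1, 1, 2, 4, 6]
Append remaining from left: [8]. Merged: [1, 1, 2, 4, 6, 8]

Final merged array: [1, 1, 2, 4, 6, 8]
Total comparisons: 5

The merged array is [1, 1, 2, 4, 6, 8], requiring 5 comparisons. The merge step runs in O(n) time where n is the total number of elements.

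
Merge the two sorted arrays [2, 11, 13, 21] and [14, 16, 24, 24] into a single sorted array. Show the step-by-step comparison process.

Merging process:

Compare 2 vs 14: take 2 from left. Merged: [2]
Compare 11 vs 14: take 11 from left. Merged: [2, 11]
Compare 13 vs 14: take 13 from left. Merged: [2, 11, 13]
Compare 21 vs 14: take 14 from right. Merged: [2, 11, 13, 14]
Compare 21 vs 16: take 16 from right. Merged: [2, 11, 13, 14, 16]
Compare 21 vs 24: take 21 from left. Merged: [2, 11, 13, 14, 16, 21]
Append remaining from right: [24, 24]. Merged: [2, 11, 13, 14, 16, 21, 24, 24]

Final merged array: [2, 11, 13, 14, 16, 21, 24, 24]
Total comparisons: 6

The merged array is [2, 11, 13, 14, 16, 21, 24, 24], requiring 6 comparisons. The merge step runs in O(n) time where n is the total number of elements.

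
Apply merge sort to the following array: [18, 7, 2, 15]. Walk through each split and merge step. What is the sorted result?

Merge sort trace:

Split: [18, 7, 2, 15] -> [18, 7] and [2, 15]
  Split: [18, 7] -> [18] and [7]
  Merge: [18] + [7] -> [7, 18]
  Split: [2, 15] -> [2] and [15]
  Merge: [2] + [15] -> [2, 15]
Merge: [7, 18] + [2, 15] -> [2, 7, 15, 18]

Final sorted array: [2, 7, 15, 18]

The merge sort proceeds by recursively splitting the array and merging sorted halves.
After all merges, the sorted array is [2, 7, 15, 18].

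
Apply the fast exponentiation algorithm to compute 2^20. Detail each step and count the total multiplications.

Computing 2^20 by squaring (build up from 2^1; each line after the first costs one multiplication):

2^1 = 2
2^2 = (2^1)^2 = 2^2 = 4
2^4 = (2^2)^2 = 4^2 = 16
2^5 = 2 * 2^4 = 2 * 16 = 32
2^10 = (2^5)^2 = 32^2 = 1024
2^20 = (2^10)^2 = 1024^2 = 1048576

Result: 1048576
Multiplications needed: 5 (5 lines after 2^1)

2^20 = 1048576. Using exponentiation by squaring, this requires 5 multiplications. The key idea: if the exponent is even, square the half-power; if odd, multiply by the base once.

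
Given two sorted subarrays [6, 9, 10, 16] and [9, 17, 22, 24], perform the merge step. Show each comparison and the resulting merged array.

Merging process:

Compare 6 vs 9: take 6 from left. Merged: [6]
Compare 9 vs 9: take 9 from left. Merged: [6, 9]
Compare 10 vs 9: take 9 from right. Merged: [6, 9, 9]
Compare 10 vs 17: take 10 from left. Merged: [6, 9, 9, 10]
Compare 16 vs 17: take 16 from left. Merged: [6, 9, 9, 10, 16]
Append remaining from right: [17, 22, 24]. Merged: [6, 9, 9, 10, 16, 17, 22, 24]

Final merged array: [6, 9, 9, 10, 16, 17, 22, 24]
Total comparisons: 5

The merged array is [6, 9, 9, 10, 16, 17, 22, 24], requiring 5 comparisons. The merge step runs in O(n) time where n is the total number of elements.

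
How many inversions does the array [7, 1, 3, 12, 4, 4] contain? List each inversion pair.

Finding inversions in [7, 1, 3, 12, 4, 4]:

(0, 1): arr[0]=7 > arr[1]=1
(0, 2): arr[0]=7 > arr[2]=3
(0, 4): arr[0]=7 > arr[4]=4
(0, 5): arr[0]=7 > arr[5]=4
(3, 4): arr[3]=12 > arr[4]=4
(3, 5): arr[3]=12 > arr[5]=4

Total inversions: 6

The array has 6 inversion(s): (0,1), (0,2), (0,4), (0,5), (3,4), (3,5). Each pair (i,j) satisfies i < j and arr[i] > arr[j].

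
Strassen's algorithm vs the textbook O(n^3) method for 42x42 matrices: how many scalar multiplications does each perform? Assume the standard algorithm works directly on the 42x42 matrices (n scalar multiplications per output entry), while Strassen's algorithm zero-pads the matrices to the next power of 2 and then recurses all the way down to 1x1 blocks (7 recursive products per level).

Matrix multiplication for 42x42 matrices:

Strassen's algorithm requires power-of-2 dimensions. Pad 42x42 to 64x64 (next power of 2).

Standard algorithm: 42^3 = 74088 multiplications
Strassen's algorithm: 7^(log2(64)) = 7^6 = 117649 multiplications
Difference: 74088 - 117649 = -43561 (Strassen uses MORE here due to padding overhead — for small or just-over-power-of-2 n, padding can outweigh the per-level savings)

Standard: 74088 multiplications (42^3). Strassen: 117649 multiplications (7^6, after padding to 64x64). Strassen reduces 8 recursive multiplications to 7 at each level.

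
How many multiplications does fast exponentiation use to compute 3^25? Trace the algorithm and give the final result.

Computing 3^25 by squaring (build up from 3^1; each line after the first costs one multiplication):

3^1 = 3
3^2 = (3^1)^2 = 3^2 = 9
3^3 = 3 * 3^2 = 3 * 9 = 27
3^6 = (3^3)^2 = 27^2 = 729
3^12 = (3^6)^2 = 729^2 = 531441
3^24 = (3^12)^2 = 531441^2 = 282429536481
3^25 = 3 * 3^24 = 3 * 282429536481 = 847288609443

Result: 847288609443
Multiplications needed: 6 (6 lines after 3^1)

3^25 = 847288609443. Using exponentiation by squaring, this requires 6 multiplications. The key idea: if the exponent is even, square the half-power; if odd, multiply by the base once.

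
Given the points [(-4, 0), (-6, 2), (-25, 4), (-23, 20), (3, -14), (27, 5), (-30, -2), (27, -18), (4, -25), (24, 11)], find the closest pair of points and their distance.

Computing all pairwise distances among 10 points:

d((-4, 0), (-6, 2)) = 2.8284 <-- minimum
d((-4, 0), (-25, 4)) = 21.3776
d((-4, 0), (-23, 20)) = 27.5862
d((-4, 0), (3, -14)) = 15.6525
d((-4, 0), (27, 5)) = 31.4006
d((-4, 0), (-30, -2)) = 26.0768
d((-4, 0), (27, -18)) = 35.8469
d((-4, 0), (4, -25)) = 26.2488
d((-4, 0), (24, 11)) = 30.0832
d((-6, 2), (-25, 4)) = 19.105
d((-6, 2), (-23, 20)) = 24.7588
d((-6, 2), (3, -14)) = 18.3576
d((-6, 2), (27, 5)) = 33.1361
d((-6, 2), (-30, -2)) = 24.3311
d((-6, 2), (27, -18)) = 38.5876
d((-6, 2), (4, -25)) = 28.7924
d((-6, 2), (24, 11)) = 31.3209
d((-25, 4), (-23, 20)) = 16.1245
d((-25, 4), (3, -14)) = 33.2866
d((-25, 4), (27, 5)) = 52.0096
d((-25, 4), (-30, -2)) = 7.8102
d((-25, 4), (27, -18)) = 56.4624
d((-25, 4), (4, -25)) = 41.0122
d((-25, 4), (24, 11)) = 49.4975
d((-23, 20), (3, -14)) = 42.8019
d((-23, 20), (27, 5)) = 52.2015
d((-23, 20), (-30, -2)) = 23.0868
d((-23, 20), (27, -18)) = 62.8013
d((-23, 20), (4, -25)) = 52.4786
d((-23, 20), (24, 11)) = 47.8539
d((3, -14), (27, 5)) = 30.6105
d((3, -14), (-30, -2)) = 35.1141
d((3, -14), (27, -18)) = 24.3311
d((3, -14), (4, -25)) = 11.0454
d((3, -14), (24, 11)) = 32.6497
d((27, 5), (-30, -2)) = 57.4282
d((27, 5), (27, -18)) = 23.0
d((27, 5), (4, -25)) = 37.8021
d((27, 5), (24, 11)) = 6.7082
d((-30, -2), (27, -18)) = 59.203
d((-30, -2), (4, -25)) = 41.0488
d((-30, -2), (24, 11)) = 55.5428
d((27, -18), (4, -25)) = 24.0416
d((27, -18), (24, 11)) = 29.1548
d((4, -25), (24, 11)) = 41.1825

Closest pair: (-4, 0) and (-6, 2) with distance 2.8284

The closest pair is (-4, 0) and (-6, 2) with Euclidean distance 2.8284. For 10 points, brute-force pairwise comparison is shown above. For large n, the divide-and-conquer algorithm (sort by x, recurse on halves, check the dividing strip) achieves O(n log n).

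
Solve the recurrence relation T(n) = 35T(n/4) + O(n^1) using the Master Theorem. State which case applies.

Master Theorem for T(n) = 35T(n/4) + O(n^1):

a = 35, b = 4, c = 1
log_b(a) = log_4(35) = 2.5646

Case 1: c = 1 < log_4(35) = 2.5646
T(n) = O(n^(log_4 35))

For T(n) = 35T(n/4) + O(n^1): log_4(35) = 2.5646. This is Case 1 of the Master Theorem (c < log_b(a), work dominated by leaves), giving O(n^(log_4 35)).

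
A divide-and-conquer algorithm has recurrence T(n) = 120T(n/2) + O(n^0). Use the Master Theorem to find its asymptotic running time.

Master Theorem for T(n) = 120T(n/2) + O(n^0):

a = 120, b = 2, c = 0
log_b(a) = log_2(120) = 6.9069

Case 1: c = 0 < log_2(120) = 6.9069
T(n) = O(n^(log_2 120))

For T(n) = 120T(n/2) + O(n^0): log_2(120) = 6.9069. This is Case 1 of the Master Theorem (c < log_b(a), work dominated by leaves), giving O(n^(log_2 120)).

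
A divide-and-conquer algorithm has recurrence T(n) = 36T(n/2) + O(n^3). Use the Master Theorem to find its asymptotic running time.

Master Theorem for T(n) = 36T(n/2) + O(n^3):

a = 36, b = 2, c = 3
log_b(a) = log_2(36) = 5.1699

Case 1: c = 3 < log_2(36) = 5.1699
T(n) = O(n^(log_2 36))

For T(n) = 36T(n/2) + O(n^3): log_2(36) = 5.1699. This is Case 1 of the Master Theorem (c < log_b(a), work dominated by leaves), giving O(n^(log_2 36)).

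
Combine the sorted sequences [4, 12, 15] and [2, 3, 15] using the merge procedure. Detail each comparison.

Merging process:

Compare 4 vs 2: take 2 from right. Merged: [2]
Compare 4 vs 3: take 3 from right. Merged: [2, 3]
Compare 4 vs 15: take 4 from left. Merged: [2, 3, 4]
Compare 12 vs 15: take 12 from left. Merged: [2, 3, 4, 12]
Compare 15 vs 15: take 15 from left. Merged: [2, 3, 4, 12, 15]
Append remaining from right: [15]. Merged: [2, 3, 4, 12, 15, 15]

Final merged array: [2, 3, 4, 12, 15, 15]
Total comparisons: 5

The merged array is [2, 3, 4, 12, 15, 15], requiring 5 comparisons. The merge step runs in O(n) time where n is the total number of elements.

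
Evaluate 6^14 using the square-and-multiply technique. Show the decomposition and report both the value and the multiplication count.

Computing 6^14 by squaring (build up from 6^1; each line after the first costs one multiplication):

6^1 = 6
6^2 = (6^1)^2 = 6^2 = 36
6^3 = 6 * 6^2 = 6 * 36 = 216
6^6 = (6^3)^2 = 216^2 = 46656
6^7 = 6 * 6^6 = 6 * 46656 = 279936
6^14 = (6^7)^2 = 279936^2 = 78364164096

Result: 78364164096
Multiplications needed: 5 (5 lines after 6^1)

6^14 = 78364164096. Using exponentiation by squaring, this requires 5 multiplications. The key idea: if the exponent is even, square the half-power; if odd, multiply by the base once.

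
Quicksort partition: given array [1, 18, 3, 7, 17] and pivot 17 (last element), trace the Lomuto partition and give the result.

Lomuto partition with pivot = 17:

Initial array: [1, 18, 3, 7, 17]

arr[0]=1 <= 17: swap with position 0, array becomes [1, 18, 3, 7, 17]
arr[1]=18 > 17: no swap
arr[2]=3 <= 17: swap with position 1, array becomes [1, 3, 18, 7, 17]
arr[3]=7 <= 17: swap with position 2, array becomes [1, 3, 7, 18, 17]

Place pivot at position 3: [1, 3, 7, 17, 18]
Pivot position: 3

After partitioning with pivot 17, the array becomes [1, 3, 7, 17, 18]. The pivot is placed at index 3. All elements to the left of the pivot are <= 17, and all elements to the right are > 17.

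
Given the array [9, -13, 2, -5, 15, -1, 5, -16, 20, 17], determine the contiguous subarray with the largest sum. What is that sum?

Using Kadane's algorithm on [9, -13, 2, -5, 15, -1, 5, -16, 20, 17]:

Scanning through the array:
Position 1 (value -13): max_ending_here = -4, max_so_far = 9
Position 2 (value 2): max_ending_here = 2, max_so_far = 9
Position 3 (value -5): max_ending_here = -3, max_so_far = 9
Position 4 (value 15): max_ending_here = 15, max_so_far = 15
Position 5 (value -1): max_ending_here = 14, max_so_far = 15
Position 6 (value 5): max_ending_here = 19, max_so_far = 19
Position 7 (value -16): max_ending_here = 3, max_so_far = 19
Position 8 (value 20): max_ending_here = 23, max_so_far = 23
Position 9 (value 17): max_ending_here = 40, max_so_far = 40

Maximum subarray: [15, -1, 5, -16, 20, 17]
Maximum sum: 40

The maximum subarray is [15, -1, 5, -16, 20, 17] with sum 40. This subarray runs from index 4 to index 9.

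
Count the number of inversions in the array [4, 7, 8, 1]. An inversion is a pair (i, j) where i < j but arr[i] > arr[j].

Finding inversions in [4, 7, 8, 1]:

(0, 3): arr[0]=4 > arr[3]=1
(1, 3): arr[1]=7 > arr[3]=1
(2, 3): arr[2]=8 > arr[3]=1

Total inversions: 3

The array has 3 inversion(s): (0,3), (1,3), (2,3). Each pair (i,j) satisfies i < j and arr[i] > arr[j].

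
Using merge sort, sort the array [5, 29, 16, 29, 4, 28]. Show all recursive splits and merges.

Merge sort trace:

Split: [5, 29, 16, 29, 4, 28] -> [5, 29, 16] and [29, 4, 28]
  Split: [5, 29, 16] -> [5] and [29, 16]
    Split: [29, 16] -> [29] and [16]
    Merge: [29] + [16] -> [16, 29]
  Merge: [5] + [16, 29] -> [5, 16, 29]
  Split: [29, 4, 28] -> [29] and [4, 28]
    Split: [4, 28] -> [4] and [28]
    Merge: [4] + [28] -> [4, 28]
  Merge: [29] + [4, 28] -> [4, 28, 29]
Merge: [5, 16, 29] + [4, 28, 29] -> [4, 5, 16, 28, 29, 29]

Final sorted array: [4, 5, 16, 28, 29, 29]

The merge sort proceeds by recursively splitting the array and merging sorted halves.
After all merges, the sorted array is [4, 5, 16, 28, 29, 29].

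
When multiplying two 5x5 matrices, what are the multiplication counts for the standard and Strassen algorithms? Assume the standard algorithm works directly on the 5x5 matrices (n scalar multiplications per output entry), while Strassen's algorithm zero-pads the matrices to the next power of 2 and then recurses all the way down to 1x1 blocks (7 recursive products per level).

Matrix multiplication for 5x5 matrices:

Strassen's algorithm requires power-of-2 dimensions. Pad 5x5 to 8x8 (next power of 2).

Standard algorithm: 5^3 = 125 multiplications
Strassen's algorithm: 7^(log2(8)) = 7^3 = 343 multiplications
Difference: 125 - 343 = -218 (Strassen uses MORE here due to padding overhead — for small or just-over-power-of-2 n, padding can outweigh the per-level savings)

Standard: 125 multiplications (5^3). Strassen: 343 multiplications (7^3, after padding to 8x8). Strassen reduces 8 recursive multiplications to 7 at each level.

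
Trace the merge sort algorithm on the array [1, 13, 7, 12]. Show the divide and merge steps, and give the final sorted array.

Merge sort trace:

Split: [1, 13, 7, 12] -> [1, 13] and [7, 12]
  Split: [1, 13] -> [1] and [13]
  Merge: [1] + [13] -> [1, 13]
  Split: [7, 12] -> [7] and [12]
  Merge: [7] + [12] -> [7, 12]
Merge: [1, 13] + [7, 12] -> [1, 7, 12, 13]

Final sorted array: [1, 7, 12, 13]

The merge sort proceeds by recursively splitting the array and merging sorted halves.
After all merges, the sorted array is [1, 7, 12, 13].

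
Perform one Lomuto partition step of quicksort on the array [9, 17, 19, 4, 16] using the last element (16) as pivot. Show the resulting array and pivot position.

Lomuto partition with pivot = 16:

Initial array: [9, 17, 19, 4, 16]

arr[0]=9 <= 16: swap with position 0, array becomes [9, 17, 19, 4, 16]
arr[1]=17 > 16: no swap
arr[2]=19 > 16: no swap
arr[3]=4 <= 16: swap with position 1, array becomes [9, 4, 19, 17, 16]

Place pivot at position 2: [9, 4, 16, 17, 19]
Pivot position: 2

After partitioning with pivot 16, the array becomes [9, 4, 16, 17, 19]. The pivot is placed at index 2. All elements to the left of the pivot are <= 16, and all elements to the right are > 16.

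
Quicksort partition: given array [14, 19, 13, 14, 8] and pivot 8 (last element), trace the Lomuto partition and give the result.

Lomuto partition with pivot = 8:

Initial array: [14, 19, 13, 14, 8]

arr[0]=14 > 8: no swap
arr[1]=19 > 8: no swap
arr[2]=13 > 8: no swap
arr[3]=14 > 8: no swap

Place pivot at position 0: [8, 19, 13, 14, 14]
Pivot position: 0

After partitioning with pivot 8, the array becomes [8, 19, 13, 14, 14]. The pivot is placed at index 0. All elements to the left of the pivot are <= 8, and all elements to the right are > 8.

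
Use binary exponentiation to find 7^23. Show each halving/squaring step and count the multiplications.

Computing 7^23 by squaring (build up from 7^1; each line after the first costs one multiplication):

7^1 = 7
7^2 = (7^1)^2 = 7^2 = 49
7^4 = (7^2)^2 = 49^2 = 2401
7^5 = 7 * 7^4 = 7 * 2401 = 16807
7^10 = (7^5)^2 = 16807^2 = 282475249
7^11 = 7 * 7^10 = 7 * 282475249 = 1977326743
7^22 = (7^11)^2 = 1977326743^2 = 3909821048582988049
7^23 = 7 * 7^22 = 7 * 3909821048582988049 = 27368747340080916343

Result: 27368747340080916343
Multiplications needed: 7 (7 lines after 7^1)

7^23 = 27368747340080916343. Using exponentiation by squaring, this requires 7 multiplications. The key idea: if the exponent is even, square the half-power; if odd, multiply by the base once.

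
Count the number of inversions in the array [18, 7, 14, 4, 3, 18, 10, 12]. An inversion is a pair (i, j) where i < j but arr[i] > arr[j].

Finding inversions in [18, 7, 14, 4, 3, 18, 10, 12]:

(0, 1): arr[0]=18 > arr[1]=7
(0, 2): arr[0]=18 > arr[2]=14
(0, 3): arr[0]=18 > arr[3]=4
(0, 4): arr[0]=18 > arr[4]=3
(0, 6): arr[0]=18 > arr[6]=10
(0, 7): arr[0]=18 > arr[7]=12
(1, 3): arr[1]=7 > arr[3]=4
(1, 4): arr[1]=7 > arr[4]=3
(2, 3): arr[2]=14 > arr[3]=4
(2, 4): arr[2]=14 > arr[4]=3
(2, 6): arr[2]=14 > arr[6]=10
(2, 7): arr[2]=14 > arr[7]=12
(3, 4): arr[3]=4 > arr[4]=3
(5, 6): arr[5]=18 > arr[6]=10
(5, 7): arr[5]=18 > arr[7]=12

Total inversions: 15

The array has 15 inversion(s): (0,1), (0,2), (0,3), (0,4), (0,6), (0,7), (1,3), (1,4), (2,3), (2,4), (2,6), (2,7), (3,4), (5,6), (5,7). Each pair (i,j) satisfies i < j and arr[i] > arr[j].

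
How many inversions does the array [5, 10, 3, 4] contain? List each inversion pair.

Finding inversions in [5, 10, 3, 4]:

(0, 2): arr[0]=5 > arr[2]=3
(0, 3): arr[0]=5 > arr[3]=4
(1, 2): arr[1]=10 > arr[2]=3
(1, 3): arr[1]=10 > arr[3]=4

Total inversions: 4

The array has 4 inversion(s): (0,2), (0,3), (1,2), (1,3). Each pair (i,j) satisfies i < j and arr[i] > arr[j].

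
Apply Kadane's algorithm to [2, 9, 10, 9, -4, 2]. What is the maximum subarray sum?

Using Kadane's algorithm on [2, 9, 10, 9, -4, 2]:

Scanning through the array:
Position 1 (value 9): max_ending_here = 11, max_so_far = 11
Position 2 (value 10): max_ending_here = 21, max_so_far = 21
Position 3 (value 9): max_ending_here = 30, max_so_far = 30
Position 4 (value -4): max_ending_here = 26, max_so_far = 30
Position 5 (value 2): max_ending_here = 28, max_so_far = 30

Maximum subarray: [2, 9, 10, 9]
Maximum sum: 30

The maximum subarray is [2, 9, 10, 9] with sum 30. This subarray runs from index 0 to index 3.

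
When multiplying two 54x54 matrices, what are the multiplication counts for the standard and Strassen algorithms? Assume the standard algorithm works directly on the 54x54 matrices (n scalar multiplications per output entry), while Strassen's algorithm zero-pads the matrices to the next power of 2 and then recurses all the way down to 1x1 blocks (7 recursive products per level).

Matrix multiplication for 54x54 matrices:

Strassen's algorithm requires power-of-2 dimensions. Pad 54x54 to 64x64 (next power of 2).

Standard algorithm: 54^3 = 157464 multiplications
Strassen's algorithm: 7^(log2(64)) = 7^6 = 117649 multiplications
Savings: 157464 - 117649 = 39815 multiplications

Standard: 157464 multiplications (54^3). Strassen: 117649 multiplications (7^6, after padding to 64x64). Strassen reduces 8 recursive multiplications to 7 at each level.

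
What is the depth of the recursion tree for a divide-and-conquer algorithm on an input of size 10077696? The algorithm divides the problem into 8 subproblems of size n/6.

For divide and conquer with division factor 6:

Problem sizes at each level:
Level 0: 10077696
Level 1: 1679616
Level 2: 279936
Level 3: 46656
Level 4: 7776
Level 5: 1296
Level 6: 216
Level 7: 36
Level 8: 6
Level 9: 1

The root is level 0 and the size-1 base case is level 9 (the tree spans levels 0 through 9, i.e. 10 levels counting the root), so the depth is the number of divisions: log_6(10077696) = 9

The recursion tree depth is log_6(10077696) = 9. At each level, the problem size is divided by 6, so it takes 9 divisions to reduce to a base case of size 1. The algorithm makes 8 recursive calls at each level.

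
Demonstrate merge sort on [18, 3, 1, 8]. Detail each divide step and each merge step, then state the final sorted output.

Merge sort trace:

Split: [18, 3, 1, 8] -> [18, 3] and [1, 8]
  Split: [18, 3] -> [18] and [3]
  Merge: [18] + [3] -> [3, 18]
  Split: [1, 8] -> [1] and [8]
  Merge: [1] + [8] -> [1, 8]
Merge: [3, 18] + [1, 8] -> [1, 3, 8, 18]

Final sorted array: [1, 3, 8, 18]

The merge sort proceeds by recursively splitting the array and merging sorted halves.
After all merges, the sorted array is [1, 3, 8, 18].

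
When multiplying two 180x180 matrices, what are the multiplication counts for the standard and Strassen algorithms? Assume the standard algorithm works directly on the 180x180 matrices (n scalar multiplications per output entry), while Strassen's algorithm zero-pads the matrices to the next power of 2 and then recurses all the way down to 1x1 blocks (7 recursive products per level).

Matrix multiplication for 180x180 matrices:

Strassen's algorithm requires power-of-2 dimensions. Pad 180x180 to 256x256 (next power of 2).

Standard algorithm: 180^3 = 5832000 multiplications
Strassen's algorithm: 7^(log2(256)) = 7^8 = 5764801 multiplications
Savings: 5832000 - 5764801 = 67199 multiplications

Standard: 5832000 multiplications (180^3). Strassen: 5764801 multiplications (7^8, after padding to 256x256). Strassen reduces 8 recursive multiplications to 7 at each level.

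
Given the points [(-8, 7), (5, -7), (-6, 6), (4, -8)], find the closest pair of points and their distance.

Computing all pairwise distances among 4 points:

d((-8, 7), (5, -7)) = 19.105
d((-8, 7), (-6, 6)) = 2.2361
d((-8, 7), (4, -8)) = 19.2094
d((5, -7), (-6, 6)) = 17.0294
d((5, -7), (4, -8)) = 1.4142 <-- minimum
d((-6, 6), (4, -8)) = 17.2047

Closest pair: (5, -7) and (4, -8) with distance 1.4142

The closest pair is (5, -7) and (4, -8) with Euclidean distance 1.4142. For 4 points, brute-force pairwise comparison is shown above. For large n, the divide-and-conquer algorithm (sort by x, recurse on halves, check the dividing strip) achieves O(n log n).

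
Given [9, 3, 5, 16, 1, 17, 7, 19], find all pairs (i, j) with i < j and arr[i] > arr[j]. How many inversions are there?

Finding inversions in [9, 3, 5, 16, 1, 17, 7, 19]:

(0, 1): arr[0]=9 > arr[1]=3
(0, 2): arr[0]=9 > arr[2]=5
(0, 4): arr[0]=9 > arr[4]=1
(0, 6): arr[0]=9 > arr[6]=7
(1, 4): arr[1]=3 > arr[4]=1
(2, 4): arr[2]=5 > arr[4]=1
(3, 4): arr[3]=16 > arr[4]=1
(3, 6): arr[3]=16 > arr[6]=7
(5, 6): arr[5]=17 > arr[6]=7

Total inversions: 9

The array has 9 inversion(s): (0,1), (0,2), (0,4), (0,6), (1,4), (2,4), (3,4), (3,6), (5,6). Each pair (i,j) satisfies i < j and arr[i] > arr[j].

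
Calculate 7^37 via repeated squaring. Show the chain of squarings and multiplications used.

Computing 7^37 by squaring (build up from 7^1; each line after the first costs one multiplication):

7^1 = 7
7^2 = (7^1)^2 = 7^2 = 49
7^4 = (7^2)^2 = 49^2 = 2401
7^8 = (7^4)^2 = 2401^2 = 5764801
7^9 = 7 * 7^8 = 7 * 5764801 = 40353607
7^18 = (7^9)^2 = 40353607^2 = 1628413597910449
7^36 = (7^18)^2 = 1628413597910449^2 = 2651730845859653471779023381601
7^37 = 7 * 7^36 = 7 * 2651730845859653471779023381601 = 18562115921017574302453163671207

Result: 18562115921017574302453163671207
Multiplications needed: 7 (7 lines after 7^1)

7^37 = 18562115921017574302453163671207. Using exponentiation by squaring, this requires 7 multiplications. The key idea: if the exponent is even, square the half-power; if odd, multiply by the base once.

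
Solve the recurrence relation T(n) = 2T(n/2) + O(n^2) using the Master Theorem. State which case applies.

Master Theorem for T(n) = 2T(n/2) + O(n^2):

a = 2, b = 2, c = 2
log_b(a) = log_2(2) = 1.0000

Case 3: c = 2 > log_2(2) = 1.0000
T(n) = O(n^2) = O(n^2)

For T(n) = 2T(n/2) + O(n^2): log_2(2) = 1.0000. This is Case 3 of the Master Theorem (c > log_b(a), work dominated by root), giving O(n^2).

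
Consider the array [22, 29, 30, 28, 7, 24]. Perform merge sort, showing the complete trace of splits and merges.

Merge sort trace:

Split: [22, 29, 30, 28, 7, 24] -> [22, 29, 30] and [28, 7, 24]
  Split: [22, 29, 30] -> [22] and [29, 30]
    Split: [29, 30] -> [29] and [30]
    Merge: [29] + [30] -> [29, 30]
  Merge: [22] + [29, 30] -> [22, 29, 30]
  Split: [28, 7, 24] -> [28] and [7, 24]
    Split: [7, 24] -> [7] and [24]
    Merge: [7] + [24] -> [7, 24]
  Merge: [28] + [7, 24] -> [7, 24, 28]
Merge: [22, 29, 30] + [7, 24, 28] -> [7, 22, 24, 28, 29, 30]

Final sorted array: [7, 22, 24, 28, 29, 30]

The merge sort proceeds by recursively splitting the array and merging sorted halves.
After all merges, the sorted array is [7, 22, 24, 28, 29, 30].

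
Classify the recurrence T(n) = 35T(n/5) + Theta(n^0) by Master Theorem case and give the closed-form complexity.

Master Theorem for T(n) = 35T(n/5) + O(n^0):

a = 35, b = 5, c = 0
log_b(a) = log_5(35) = 2.2091

Case 1: c = 0 < log_5(35) = 2.2091
T(n) = O(n^(log_5 35))

For T(n) = 35T(n/5) + O(n^0): log_5(35) = 2.2091. This is Case 1 of the Master Theorem (c < log_b(a), work dominated by leaves), giving O(n^(log_5 35)).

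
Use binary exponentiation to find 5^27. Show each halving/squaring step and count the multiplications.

Computing 5^27 by squaring (build up from 5^1; each line after the first costs one multiplication):

5^1 = 5
5^2 = (5^1)^2 = 5^2 = 25
5^3 = 5 * 5^2 = 5 * 25 = 125
5^6 = (5^3)^2 = 125^2 = 15625
5^12 = (5^6)^2 = 15625^2 = 244140625
5^13 = 5 * 5^12 = 5 * 244140625 = 1220703125
5^26 = (5^13)^2 = 1220703125^2 = 1490116119384765625
5^27 = 5 * 5^26 = 5 * 1490116119384765625 = 7450580596923828125

Result: 7450580596923828125
Multiplications needed: 7 (7 lines after 5^1)

5^27 = 7450580596923828125. Using exponentiation by squaring, this requires 7 multiplications. The key idea: if the exponent is even, square the half-power; if odd, multiply by the base once.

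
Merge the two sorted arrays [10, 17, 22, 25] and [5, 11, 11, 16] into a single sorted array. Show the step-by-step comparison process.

Merging process:

Compare 10 vs 5: take 5 from right. Merged: [5]
Compare 10 vs 11: take 10 from left. Merged: [5, 10]
Compare 17 vs 11: take 11 from right. Merged: [5, 10, 11]
Compare 17 vs 11: take 11 from right. Merged: [5, 10, 11, 11]
Compare 17 vs 16: take 16 from right. Merged: [5, 10, 11, 11, 16]
Append remaining from left: [17, 22, 25]. Merged: [5, 10, 11, 11, 16, 17, 22, 25]

Final merged array: [5, 10, 11, 11, 16, 17, 22, 25]
Total comparisons: 5

The merged array is [5, 10, 11, 11, 16, 17, 22, 25], requiring 5 comparisons. The merge step runs in O(n) time where n is the total number of elements.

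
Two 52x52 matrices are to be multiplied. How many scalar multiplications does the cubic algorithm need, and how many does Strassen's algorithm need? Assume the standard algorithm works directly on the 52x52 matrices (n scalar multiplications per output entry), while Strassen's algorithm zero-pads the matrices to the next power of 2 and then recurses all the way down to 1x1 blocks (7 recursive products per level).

Matrix multiplication for 52x52 matrices:

Strassen's algorithm requires power-of-2 dimensions. Pad 52x52 to 64x64 (next power of 2).

Standard algorithm: 52^3 = 140608 multiplications
Strassen's algorithm: 7^(log2(64)) = 7^6 = 117649 multiplications
Savings: 140608 - 117649 = 22959 multiplications

Standard: 140608 multiplications (52^3). Strassen: 117649 multiplications (7^6, after padding to 64x64). Strassen reduces 8 recursive multiplications to 7 at each level.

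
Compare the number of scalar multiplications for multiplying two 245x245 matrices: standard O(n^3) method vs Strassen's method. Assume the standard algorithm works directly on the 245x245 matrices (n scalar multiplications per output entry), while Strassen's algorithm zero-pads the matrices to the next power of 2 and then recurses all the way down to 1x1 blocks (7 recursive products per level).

Matrix multiplication for 245x245 matrices:

Strassen's algorithm requires power-of-2 dimensions. Pad 245x245 to 256x256 (next power of 2).

Standard algorithm: 245^3 = 14706125 multiplications
Strassen's algorithm: 7^(log2(256)) = 7^8 = 5764801 multiplications
Savings: 14706125 - 5764801 = 8941324 multiplications

Standard: 14706125 multiplications (245^3). Strassen: 5764801 multiplications (7^8, after padding to 256x256). Strassen reduces 8 recursive multiplications to 7 at each level.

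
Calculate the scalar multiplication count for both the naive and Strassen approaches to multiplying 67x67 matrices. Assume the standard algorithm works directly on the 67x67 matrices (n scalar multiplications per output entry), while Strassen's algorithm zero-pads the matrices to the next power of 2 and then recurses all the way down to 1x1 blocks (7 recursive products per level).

Matrix multiplication for 67x67 matrices:

Strassen's algorithm requires power-of-2 dimensions. Pad 67x67 to 128x128 (next power of 2).

Standard algorithm: 67^3 = 300763 multiplications
Strassen's algorithm: 7^(log2(128)) = 7^7 = 823543 multiplications
Difference: 300763 - 823543 = -522780 (Strassen uses MORE here due to padding overhead — for small or just-over-power-of-2 n, padding can outweigh the per-level savings)

Standard: 300763 multiplications (67^3). Strassen: 823543 multiplications (7^7, after padding to 128x128). Strassen reduces 8 recursive multiplications to 7 at each level.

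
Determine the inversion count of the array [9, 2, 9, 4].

Finding inversions in [9, 2, 9, 4]:

(0, 1): arr[0]=9 > arr[1]=2
(0, 3): arr[0]=9 > arr[3]=4
(2, 3): arr[2]=9 > arr[3]=4

Total inversions: 3

The array has 3 inversion(s): (0,1), (0,3), (2,3). Each pair (i,j) satisfies i < j and arr[i] > arr[j].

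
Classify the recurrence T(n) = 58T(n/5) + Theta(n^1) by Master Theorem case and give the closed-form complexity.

Master Theorem for T(n) = 58T(n/5) + O(n^1):

a = 58, b = 5, c = 1
log_b(a) = log_5(58) = 2.5229

Case 1: c = 1 < log_5(58) = 2.5229
T(n) = O(n^(log_5 58))

For T(n) = 58T(n/5) + O(n^1): log_5(58) = 2.5229. This is Case 1 of the Master Theorem (c < log_b(a), work dominated by leaves), giving O(n^(log_5 58)).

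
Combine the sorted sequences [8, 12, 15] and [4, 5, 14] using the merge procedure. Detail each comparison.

Merging process:

Compare 8 vs 4: take 4 from right. Merged: [4]
Compare 8 vs 5: take 5 from right. Merged: [4, 5]
Compare 8 vs 14: take 8 from left. Merged: [4, 5, 8]
Compare 12 vs 14: take 12 from left. Merged: [4, 5, 8, 12]
Compare 15 vs 14: take 14 from right. Merged: [4, 5, 8, 12, 14]
Append remaining from left: [15]. Merged: [4, 5, 8, 12, 14, 15]

Final merged array: [4, 5, 8, 12, 14, 15]
Total comparisons: 5

The merged array is [4, 5, 8, 12, 14, 15], requiring 5 comparisons. The merge step runs in O(n) time where n is the total number of elements.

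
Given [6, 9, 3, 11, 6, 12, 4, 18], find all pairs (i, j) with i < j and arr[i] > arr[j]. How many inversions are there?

Finding inversions in [6, 9, 3, 11, 6, 12, 4, 18]:

(0, 2): arr[0]=6 > arr[2]=3
(0, 6): arr[0]=6 > arr[6]=4
(1, 2): arr[1]=9 > arr[2]=3
(1, 4): arr[1]=9 > arr[4]=6
(1, 6): arr[1]=9 > arr[6]=4
(3, 4): arr[3]=11 > arr[4]=6
(3, 6): arr[3]=11 > arr[6]=4
(4, 6): arr[4]=6 > arr[6]=4
(5, 6): arr[5]=12 > arr[6]=4

Total inversions: 9

The array has 9 inversion(s): (0,2), (0,6), (1,2), (1,4), (1,6), (3,4), (3,6), (4,6), (5,6). Each pair (i,j) satisfies i < j and arr[i] > arr[j].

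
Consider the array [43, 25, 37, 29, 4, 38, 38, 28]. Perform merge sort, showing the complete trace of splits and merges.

Merge sort trace:

Split: [43, 25, 37, 29, 4, 38, 38, 28] -> [43, 25, 37, 29] and [4, 38, 38, 28]
  Split: [43, 25, 37, 29] -> [43, 25] and [37, 29]
    Split: [43, 25] -> [43] and [25]
    Merge: [43] + [25] -> [25, 43]
    Split: [37, 29] -> [37] and [29]
    Merge: [37] + [29] -> [29, 37]
  Merge: [25, 43] + [29, 37] -> [25, 29, 37, 43]
  Split: [4, 38, 38, 28] -> [4, 38] and [38, 28]
    Split: [4, 38] -> [4] and [38]
    Merge: [4] + [38] -> [4, 38]
    Split: [38, 28] -> [38] and [28]
    Merge: [38] + [28] -> [28, 38]
  Merge: [4, 38] + [28, 38] -> [4, 28, 38, 38]
Merge: [25, 29, 37, 43] + [4, 28, 38, 38] -> [4, 25, 28, 29, 37, 38, 38, 43]

Final sorted array: [4, 25, 28, 29, 37, 38, 38, 43]

The merge sort proceeds by recursively splitting the array and merging sorted halves.
After all merges, the sorted array is [4, 25, 28, 29, 37, 38, 38, 43].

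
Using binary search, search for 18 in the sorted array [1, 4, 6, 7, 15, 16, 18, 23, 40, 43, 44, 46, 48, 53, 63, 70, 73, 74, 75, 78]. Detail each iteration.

Binary search for 18 in [1, 4, 6, 7, 15, 16, 18, 23, 40, 43, 44, 46, 48, 53, 63, 70, 73, 74, 75, 78]:

lo=0, hi=19, mid=9, arr[mid]=43 -> 43 > 18, search left half
lo=0, hi=8, mid=4, arr[mid]=15 -> 15 < 18, search right half
lo=5, hi=8, mid=6, arr[mid]=18 -> Found target at index 6!

Binary search finds 18 at index 6 after 3 comparisons. The search repeatedly halves the search space by comparing with the middle element.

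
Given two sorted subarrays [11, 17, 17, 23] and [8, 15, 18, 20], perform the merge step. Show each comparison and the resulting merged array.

Merging process:

Compare 11 vs 8: take 8 from right. Merged: [8]
Compare 11 vs 15: take 11 from left. Merged: [8, 11]
Compare 17 vs 15: take 15 from right. Merged: [8, 11, 15]
Compare 17 vs 18: take 17 from left. Merged: [8, 11, 15, 17]
Compare 17 vs 18: take 17 from left. Merged: [8, 11, 15, 17, 17]
Compare 23 vs 18: take 18 from right. Merged: [8, 11, 15, 17, 17, 18]
Compare 23 vs 20: take 20 from right. Merged: [8, 11, 15, 17, 17, 18, 20]
Append remaining from left: [23]. Merged: [8, 11, 15, 17, 17, 18, 20, 23]

Final merged array: [8, 11, 15, 17, 17, 18, 20, 23]
Total comparisons: 7

The merged array is [8, 11, 15, 17, 17, 18, 20, 23], requiring 7 comparisons. The merge step runs in O(n) time where n is the total number of elements.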